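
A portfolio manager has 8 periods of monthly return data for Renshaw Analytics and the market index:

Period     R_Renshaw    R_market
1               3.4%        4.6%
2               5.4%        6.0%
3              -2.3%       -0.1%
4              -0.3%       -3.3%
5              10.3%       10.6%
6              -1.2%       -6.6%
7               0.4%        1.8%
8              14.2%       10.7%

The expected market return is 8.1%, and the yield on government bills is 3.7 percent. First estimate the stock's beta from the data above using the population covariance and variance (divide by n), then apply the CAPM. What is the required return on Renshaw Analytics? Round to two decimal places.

Mean R_i = (3.4 + 5.4 − 2.3 − 0.3 + 10.3 − 1.2 + 0.4 + 14.2) / 8 = 3.7375%
Mean R_m = (4.6 + 6.0 − 0.1 − 3.3 + 10.6 − 6.6 + 1.8 + 10.7) / 8 = 2.9625%
Σ(R_i − R̄_i)(R_m − R̄_m) = 230.4413  ⇒  Cov = 230.4413 / 8 = 28.8052
Σ(R_m − R̄_m)² = 271.4988  ⇒  Var(R_m) = 271.4988 / 8 = 33.9374
β = Cov / Var(R_m) = 28.8052 / 33.9374 = 0.8488
MRP = 8.1% − 3.7% = 4.40%
E(R) = R_f + β × MRP = 3.7% + 0.8488 × 4.4% = 7.43%

7.43%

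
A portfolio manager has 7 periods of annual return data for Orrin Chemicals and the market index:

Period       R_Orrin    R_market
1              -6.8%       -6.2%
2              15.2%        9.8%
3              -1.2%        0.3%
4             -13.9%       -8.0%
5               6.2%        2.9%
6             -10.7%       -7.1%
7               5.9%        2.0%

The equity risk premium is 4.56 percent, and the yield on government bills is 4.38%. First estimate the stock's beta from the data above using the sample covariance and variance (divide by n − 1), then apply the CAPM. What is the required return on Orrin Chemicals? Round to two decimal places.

Mean R_i = (-6.8 + 15.2 − 1.2 − 13.9 + 6.2 − 10.7 + 5.9) / 7 = -0.7571%
Mean R_m = (-6.2 + 9.8 + 0.3 − 8.0 + 2.9 − 7.1 + 2.0) / 7 = -0.9000%
Σ(R_i − R̄_i)(R_m − R̄_m) = 402.9400  ⇒  Cov = 402.9400 / 6 = 67.1567
Σ(R_m − R̄_m)² = 255.7200  ⇒  Var(R_m) = 255.7200 / 6 = 42.6200
β = Cov / Var(R_m) = 67.1567 / 42.6200 = 1.5757
E(R) = R_f + β × MRP = 4.38% + 1.5757 × 4.56% = 11.57%

11.57%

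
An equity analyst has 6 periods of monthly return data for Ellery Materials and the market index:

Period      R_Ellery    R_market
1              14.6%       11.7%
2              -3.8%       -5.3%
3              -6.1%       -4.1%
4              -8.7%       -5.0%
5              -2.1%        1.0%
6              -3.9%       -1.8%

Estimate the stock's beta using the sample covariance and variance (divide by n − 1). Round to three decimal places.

1.237

Mean R_i = (14.6 − 3.8 − 6.1 − 8.7 − 2.1 − 3.9) / 6 = -1.6667%
Mean R_m = (11.7 − 5.3 − 4.1 − 5.0 + 1.0 − 1.8) / 6 = -0.5833%
Σ(R_i − R̄_i)(R_m − R̄_m) = 258.5567  ⇒  Cov = 258.5567 / 5 = 51.7113
Σ(R_m − R̄_m)² = 208.9883  ⇒  Var(R_m) = 208.9883 / 5 = 41.7977
β = Cov / Var(R_m) = 51.7113 / 41.7977 = 1.2372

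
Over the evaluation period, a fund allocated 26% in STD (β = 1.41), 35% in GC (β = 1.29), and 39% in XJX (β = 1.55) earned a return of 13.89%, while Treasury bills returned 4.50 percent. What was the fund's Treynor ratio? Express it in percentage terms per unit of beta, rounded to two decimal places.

β_P = 0.26×1.41 + 0.35×1.29 + 0.39×1.55 = 1.4226
Treynor = (R_P − R_f) / β_P = (13.89% − 4.50%) / 1.4226 = 9.39% / 1.4226 = 6.60%

6.60%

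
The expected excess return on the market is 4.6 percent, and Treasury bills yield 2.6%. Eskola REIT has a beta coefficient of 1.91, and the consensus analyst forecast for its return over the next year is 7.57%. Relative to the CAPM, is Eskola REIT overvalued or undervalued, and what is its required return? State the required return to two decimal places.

Overvalued; required return 11.39%

Required return = R_f + β·MRP = 2.6% + 1.91 × 4.6% = 11.39%
Forecast 7.57% < required 11.39% → the stock plots below the SML → overvalued.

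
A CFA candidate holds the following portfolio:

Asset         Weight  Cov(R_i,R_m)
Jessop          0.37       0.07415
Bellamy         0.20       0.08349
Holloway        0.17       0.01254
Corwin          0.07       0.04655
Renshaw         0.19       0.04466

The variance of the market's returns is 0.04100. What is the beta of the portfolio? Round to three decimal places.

β_Jessop = 0.07415 / 0.04100 = 1.8085
β_Bellamy = 0.08349 / 0.04100 = 2.0363
β_Holloway = 0.01254 / 0.04100 = 0.3059
β_Corwin = 0.04655 / 0.04100 = 1.1354
β_Renshaw = 0.04466 / 0.04100 = 1.0893
β_P = Σ w_i β_i = 0.37×1.8085 + 0.20×2.0363 + 0.17×0.3059 + 0.07×1.1354 + 0.19×1.0893 = 1.4149

1.415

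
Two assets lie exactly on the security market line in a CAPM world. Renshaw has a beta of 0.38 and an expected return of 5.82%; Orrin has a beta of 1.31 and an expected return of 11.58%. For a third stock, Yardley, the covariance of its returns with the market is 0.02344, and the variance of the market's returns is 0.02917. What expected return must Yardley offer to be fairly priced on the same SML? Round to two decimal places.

MRP = (11.58% − 5.82%) / (1.31 − 0.38) = 6.1935%
R_f = 5.82% − 0.38 × 6.1935% = 3.4665%
β_Yardley = Cov / Var(R_m) = 0.02344 / 0.02917 = 0.8036
E(R_Yardley) = R_f + β × MRP = 3.4665% + 0.8036 × 6.1935% = 8.44%

8.44%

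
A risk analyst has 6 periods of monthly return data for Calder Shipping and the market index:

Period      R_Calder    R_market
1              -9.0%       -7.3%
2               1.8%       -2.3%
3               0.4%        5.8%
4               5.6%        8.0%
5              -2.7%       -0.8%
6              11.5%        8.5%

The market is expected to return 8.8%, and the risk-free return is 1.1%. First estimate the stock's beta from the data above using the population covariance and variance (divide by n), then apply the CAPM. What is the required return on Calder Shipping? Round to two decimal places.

Mean R_i = (-9.0 + 1.8 + 0.4 + 5.6 − 2.7 + 11.5) / 6 = 1.2667%
Mean R_m = (-7.3 − 2.3 + 5.8 + 8.0 − 0.8 + 8.5) / 6 = 1.9833%
Σ(R_i − R̄_i)(R_m − R̄_m) = 193.5167  ⇒  Cov = 193.5167 / 6 = 32.2528
Σ(R_m − R̄_m)² = 205.5083  ⇒  Var(R_m) = 205.5083 / 6 = 34.2514
β = Cov / Var(R_m) = 32.2528 / 34.2514 = 0.9416
MRP = 8.8% − 1.1% = 7.70%
E(R) = R_f + β × MRP = 1.1% + 0.9416 × 7.7% = 8.35%

8.35%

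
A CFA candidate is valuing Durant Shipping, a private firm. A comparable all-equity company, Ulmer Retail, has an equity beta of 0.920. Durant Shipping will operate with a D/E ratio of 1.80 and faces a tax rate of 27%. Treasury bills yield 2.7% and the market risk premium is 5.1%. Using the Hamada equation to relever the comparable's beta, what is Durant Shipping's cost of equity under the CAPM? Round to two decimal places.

β_L = β_U × [1 + (1 − t)(D/E)] = 0.920 × [1 + (1 − 0.27) × 1.80]
    = 0.920 × [1 + 0.73 × 1.80] = 0.920 × 2.3140 = 2.1289
E(R) = R_f + β_L × MRP = 2.7% + 2.1289 × 5.1% = 13.56%

13.56%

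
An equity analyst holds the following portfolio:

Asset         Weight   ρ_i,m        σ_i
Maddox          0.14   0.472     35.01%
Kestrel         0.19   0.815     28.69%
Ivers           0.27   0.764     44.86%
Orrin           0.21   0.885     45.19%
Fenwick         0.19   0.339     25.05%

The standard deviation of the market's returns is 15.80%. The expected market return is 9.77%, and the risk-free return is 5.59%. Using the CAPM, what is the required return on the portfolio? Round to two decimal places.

12.47%

β_Maddox = 0.472 × 35.01% / 15.80% = 1.0459
β_Kestrel = 0.815 × 28.69% / 15.80% = 1.4799
β_Ivers = 0.764 × 44.86% / 15.80% = 2.1692
β_Orrin = 0.885 × 45.19% / 15.80% = 2.5312
β_Fenwick = 0.339 × 25.05% / 15.80% = 0.5375
β_P = Σ w_i β_i = 0.14×1.0459 + 0.19×1.4799 + 0.27×2.1692 + 0.21×2.5312 + 0.19×0.5375 = 1.6470
MRP = 9.77% − 5.59% = 4.18%
E(R_P) = R_f + β_P × MRP = 5.59% + 1.6470 × 4.18% = 12.47%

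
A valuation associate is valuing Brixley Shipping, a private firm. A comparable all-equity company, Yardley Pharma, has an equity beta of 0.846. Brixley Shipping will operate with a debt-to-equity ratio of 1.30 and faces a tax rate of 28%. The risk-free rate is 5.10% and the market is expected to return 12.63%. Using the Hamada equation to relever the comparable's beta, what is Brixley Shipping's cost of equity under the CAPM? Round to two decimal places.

17.43%

β_L = β_U × [1 + (1 − t)(D/E)] = 0.846 × [1 + (1 − 0.28) × 1.30]
    = 0.846 × [1 + 0.72 × 1.30] = 0.846 × 1.9360 = 1.6379
MRP = 12.63% − 5.10% = 7.53%
E(R) = R_f + β_L × MRP = 5.10% + 1.6379 × 7.53% = 17.43%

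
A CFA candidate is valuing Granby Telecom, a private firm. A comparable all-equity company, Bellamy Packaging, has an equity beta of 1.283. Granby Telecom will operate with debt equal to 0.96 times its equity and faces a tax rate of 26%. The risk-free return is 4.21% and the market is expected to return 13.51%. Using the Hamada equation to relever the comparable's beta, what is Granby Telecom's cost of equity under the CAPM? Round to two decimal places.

β_L = β_U × [1 + (1 − t)(D/E)] = 1.283 × [1 + (1 − 0.26) × 0.96]
    = 1.283 × [1 + 0.74 × 0.96] = 1.283 × 1.7104 = 2.1944
MRP = 13.51% − 4.21% = 9.30%
E(R) = R_f + β_L × MRP = 4.21% + 2.1944 × 9.30% = 24.62%

24.62%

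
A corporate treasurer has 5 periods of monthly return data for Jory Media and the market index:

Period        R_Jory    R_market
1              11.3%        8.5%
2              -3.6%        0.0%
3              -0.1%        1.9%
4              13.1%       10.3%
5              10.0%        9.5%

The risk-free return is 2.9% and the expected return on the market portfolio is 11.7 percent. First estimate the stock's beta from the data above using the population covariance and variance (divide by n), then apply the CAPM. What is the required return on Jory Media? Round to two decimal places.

Mean R_i = (11.3 − 3.6 − 0.1 + 13.1 + 10.0) / 5 = 6.1400%
Mean R_m = (8.5 + 0.0 + 1.9 + 10.3 + 9.5) / 5 = 6.0400%
Σ(R_i − R̄_i)(R_m − R̄_m) = 140.3620  ⇒  Cov = 140.3620 / 5 = 28.0724
Σ(R_m − R̄_m)² = 89.7920  ⇒  Var(R_m) = 89.7920 / 5 = 17.9584
β = Cov / Var(R_m) = 28.0724 / 17.9584 = 1.5632
MRP = 11.7% − 2.9% = 8.80%
E(R) = R_f + β × MRP = 2.9% + 1.5632 × 8.8% = 16.66%

16.66%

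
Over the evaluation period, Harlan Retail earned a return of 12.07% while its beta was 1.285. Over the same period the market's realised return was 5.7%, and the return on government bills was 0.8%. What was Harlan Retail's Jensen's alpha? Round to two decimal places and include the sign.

Market excess return = 5.7% − 0.8% = 4.90%
CAPM benchmark = R_f + β(R_m − R_f) = 0.8% + 1.285 × 4.9% = 7.0965%
α = actual − benchmark = 12.07% − 7.0965% = +4.97%

+4.97%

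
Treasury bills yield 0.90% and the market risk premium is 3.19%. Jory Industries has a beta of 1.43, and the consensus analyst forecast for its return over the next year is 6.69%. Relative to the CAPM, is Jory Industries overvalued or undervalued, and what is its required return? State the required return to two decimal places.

Undervalued; required return 5.46%

Required return = R_f + β·MRP = 0.90% + 1.43 × 3.19% = 5.46%
Forecast 6.69% > required 5.46% → the stock plots above the SML → undervalued.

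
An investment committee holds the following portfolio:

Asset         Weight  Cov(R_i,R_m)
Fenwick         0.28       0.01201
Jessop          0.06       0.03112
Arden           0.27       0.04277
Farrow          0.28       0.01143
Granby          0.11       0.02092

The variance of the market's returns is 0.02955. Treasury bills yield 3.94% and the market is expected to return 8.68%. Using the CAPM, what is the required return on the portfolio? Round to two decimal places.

β_Fenwick = 0.01201 / 0.02955 = 0.4064
β_Jessop = 0.03112 / 0.02955 = 1.0531
β_Arden = 0.04277 / 0.02955 = 1.4474
β_Farrow = 0.01143 / 0.02955 = 0.3868
β_Granby = 0.02092 / 0.02955 = 0.7080
β_P = Σ w_i β_i = 0.28×0.4064 + 0.06×1.0531 + 0.27×1.4474 + 0.28×0.3868 + 0.11×0.7080 = 0.7540
MRP = 8.68% − 3.94% = 4.74%
E(R_P) = R_f + β_P × MRP = 3.94% + 0.7540 × 4.74% = 7.51%

7.51%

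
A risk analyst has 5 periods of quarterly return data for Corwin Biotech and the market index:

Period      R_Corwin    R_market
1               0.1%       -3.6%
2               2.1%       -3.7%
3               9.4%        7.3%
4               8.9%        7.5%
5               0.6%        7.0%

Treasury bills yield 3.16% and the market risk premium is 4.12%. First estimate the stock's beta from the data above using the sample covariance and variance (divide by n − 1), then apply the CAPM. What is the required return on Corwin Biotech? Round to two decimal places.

5.18%

Mean R_i = (0.1 + 2.1 + 9.4 + 8.9 + 0.6) / 5 = 4.2200%
Mean R_m = (-3.6 − 3.7 + 7.3 + 7.5 + 7.0) / 5 = 2.9000%
Σ(R_i − R̄_i)(R_m − R̄_m) = 70.2500  ⇒  Cov = 70.2500 / 4 = 17.5625
Σ(R_m − R̄_m)² = 143.1400  ⇒  Var(R_m) = 143.1400 / 4 = 35.7850
β = Cov / Var(R_m) = 17.5625 / 35.7850 = 0.4908
E(R) = R_f + β × MRP = 3.16% + 0.4908 × 4.12% = 5.18%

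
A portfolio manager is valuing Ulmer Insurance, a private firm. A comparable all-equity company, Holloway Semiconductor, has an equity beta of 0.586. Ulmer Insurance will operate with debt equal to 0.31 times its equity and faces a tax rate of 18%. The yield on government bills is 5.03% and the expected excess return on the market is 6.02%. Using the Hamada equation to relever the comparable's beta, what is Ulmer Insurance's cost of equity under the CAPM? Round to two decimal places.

β_L = β_U × [1 + (1 − t)(D/E)] = 0.586 × [1 + (1 − 0.18) × 0.31]
    = 0.586 × [1 + 0.82 × 0.31] = 0.586 × 1.2542 = 0.7350
E(R) = R_f + β_L × MRP = 5.03% + 0.7350 × 6.02% = 9.45%

9.45%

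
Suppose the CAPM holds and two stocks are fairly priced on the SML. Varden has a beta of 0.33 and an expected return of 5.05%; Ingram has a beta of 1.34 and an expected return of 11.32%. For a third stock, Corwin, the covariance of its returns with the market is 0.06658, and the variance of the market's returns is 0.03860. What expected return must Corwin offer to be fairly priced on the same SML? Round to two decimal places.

MRP = (11.32% − 5.05%) / (1.34 − 0.33) = 6.2079%
R_f = 5.05% − 0.33 × 6.2079% = 3.0014%
β_Corwin = Cov / Var(R_m) = 0.06658 / 0.03860 = 1.7249
E(R_Corwin) = R_f + β × MRP = 3.0014% + 1.7249 × 6.2079% = 13.71%

13.71%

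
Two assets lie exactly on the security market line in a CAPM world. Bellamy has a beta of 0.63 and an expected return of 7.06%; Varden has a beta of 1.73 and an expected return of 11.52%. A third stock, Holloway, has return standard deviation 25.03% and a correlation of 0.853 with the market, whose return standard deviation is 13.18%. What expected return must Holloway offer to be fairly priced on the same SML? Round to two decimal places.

11.07%

MRP = (11.52% − 7.06%) / (1.73 − 0.63) = 4.0545%
R_f = 7.06% − 0.63 × 4.0545% = 4.5057%
β_Holloway = ρ·σ_i/σ_m = 0.853 × 25.03 / 13.18 = 1.6199
E(R_Holloway) = R_f + β × MRP = 4.5057% + 1.6199 × 4.0545% = 11.07%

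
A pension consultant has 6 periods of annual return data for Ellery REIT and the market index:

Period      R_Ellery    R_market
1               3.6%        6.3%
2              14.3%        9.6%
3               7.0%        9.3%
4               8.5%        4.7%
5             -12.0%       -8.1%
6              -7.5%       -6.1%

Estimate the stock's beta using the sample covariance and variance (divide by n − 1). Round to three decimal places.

1.230

Mean R_i = (3.6 + 14.3 + 7.0 + 8.5 − 12.0 − 7.5) / 6 = 2.3167%
Mean R_m = (6.3 + 9.6 + 9.3 + 4.7 − 8.1 − 6.1) / 6 = 2.6167%
Σ(R_i − R̄_i)(R_m − R̄_m) = 371.5883  ⇒  Cov = 371.5883 / 5 = 74.3177
Σ(R_m − R̄_m)² = 302.1683  ⇒  Var(R_m) = 302.1683 / 5 = 60.4337
β = Cov / Var(R_m) = 74.3177 / 60.4337 = 1.2297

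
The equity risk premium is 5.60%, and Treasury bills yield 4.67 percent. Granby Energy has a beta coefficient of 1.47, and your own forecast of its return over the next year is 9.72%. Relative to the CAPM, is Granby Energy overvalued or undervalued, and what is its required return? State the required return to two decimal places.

Required return = R_f + β·MRP = 4.67% + 1.47 × 5.60% = 12.90%
Forecast 9.72% < required 12.90% → the stock plots below the SML → overvalued.

Overvalued; required return 12.90%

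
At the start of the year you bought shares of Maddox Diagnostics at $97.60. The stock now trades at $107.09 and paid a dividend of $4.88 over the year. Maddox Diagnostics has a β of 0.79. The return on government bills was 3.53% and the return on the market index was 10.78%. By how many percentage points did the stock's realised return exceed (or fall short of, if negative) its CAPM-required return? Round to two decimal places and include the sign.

Realised HPR = (P1 + D1 − P0) / P0 = (107.09 + 4.88 − 97.60) / 97.60 = 14.37 / 97.60 = 14.7234%
MRP = 10.78% − 3.53% = 7.25%
CAPM required = R_f + β·MRP = 3.53% + 0.79 × 7.25% = 9.2575%
α = realised − required = 14.7234% − 9.2575% = +5.47%

+5.47%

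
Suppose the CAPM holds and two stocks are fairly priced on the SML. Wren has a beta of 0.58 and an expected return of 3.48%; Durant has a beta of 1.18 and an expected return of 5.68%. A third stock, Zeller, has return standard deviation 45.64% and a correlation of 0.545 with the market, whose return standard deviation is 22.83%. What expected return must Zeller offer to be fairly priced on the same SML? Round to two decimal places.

5.35%

MRP = (5.68% − 3.48%) / (1.18 − 0.58) = 3.6667%
R_f = 3.48% − 0.58 × 3.6667% = 1.3533%
β_Zeller = ρ·σ_i/σ_m = 0.545 × 45.64 / 22.83 = 1.0895
E(R_Zeller) = R_f + β × MRP = 1.3533% + 1.0895 × 3.6667% = 5.35%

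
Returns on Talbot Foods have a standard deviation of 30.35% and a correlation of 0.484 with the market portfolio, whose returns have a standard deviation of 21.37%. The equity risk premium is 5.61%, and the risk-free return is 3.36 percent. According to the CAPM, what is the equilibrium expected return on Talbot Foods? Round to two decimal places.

β = ρ × σ_i / σ_m = 0.484 × 30.35% / 21.37% = 0.6874
E(R) = 3.36% + 0.6874 × 5.61% = 7.22%

7.22%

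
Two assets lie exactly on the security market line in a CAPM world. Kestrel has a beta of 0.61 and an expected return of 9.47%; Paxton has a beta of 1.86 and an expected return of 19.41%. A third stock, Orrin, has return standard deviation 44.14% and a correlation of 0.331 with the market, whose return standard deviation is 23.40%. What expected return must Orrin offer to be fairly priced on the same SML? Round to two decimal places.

MRP = (19.41% − 9.47%) / (1.86 − 0.61) = 7.9520%
R_f = 9.47% − 0.61 × 7.9520% = 4.6193%
β_Orrin = ρ·σ_i/σ_m = 0.331 × 44.14 / 23.40 = 0.6244
E(R_Orrin) = R_f + β × MRP = 4.6193% + 0.6244 × 7.9520% = 9.58%

9.58%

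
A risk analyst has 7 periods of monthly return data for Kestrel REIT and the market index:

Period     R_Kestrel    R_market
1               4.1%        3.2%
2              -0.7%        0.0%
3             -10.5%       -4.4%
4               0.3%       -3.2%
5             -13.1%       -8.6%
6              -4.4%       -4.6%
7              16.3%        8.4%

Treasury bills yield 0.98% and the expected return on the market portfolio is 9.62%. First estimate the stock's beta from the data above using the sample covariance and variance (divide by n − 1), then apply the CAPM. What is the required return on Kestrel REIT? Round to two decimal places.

Mean R_i = (4.1 − 0.7 − 10.5 + 0.3 − 13.1 − 4.4 + 16.3) / 7 = -1.1429%
Mean R_m = (3.2 + 0.0 − 4.4 − 3.2 − 8.6 − 4.6 + 8.4) / 7 = -1.3143%
Σ(R_i − R̄_i)(R_m − R̄_m) = 317.6657  ⇒  Cov = 317.6657 / 6 = 52.9443
Σ(R_m − R̄_m)² = 193.4286  ⇒  Var(R_m) = 193.4286 / 6 = 32.2381
β = Cov / Var(R_m) = 52.9443 / 32.2381 = 1.6423
MRP = 9.62% − 0.98% = 8.64%
E(R) = R_f + β × MRP = 0.98% + 1.6423 × 8.64% = 15.17%

15.17%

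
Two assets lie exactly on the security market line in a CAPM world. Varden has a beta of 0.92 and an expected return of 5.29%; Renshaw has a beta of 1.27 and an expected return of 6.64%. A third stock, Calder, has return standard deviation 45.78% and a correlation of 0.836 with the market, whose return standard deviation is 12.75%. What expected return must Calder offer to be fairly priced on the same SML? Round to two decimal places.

MRP = (6.64% − 5.29%) / (1.27 − 0.92) = 3.8571%
R_f = 5.29% − 0.92 × 3.8571% = 1.7415%
β_Calder = ρ·σ_i/σ_m = 0.836 × 45.78 / 12.75 = 3.0017
E(R_Calder) = R_f + β × MRP = 1.7415% + 3.0017 × 3.8571% = 13.32%

13.32%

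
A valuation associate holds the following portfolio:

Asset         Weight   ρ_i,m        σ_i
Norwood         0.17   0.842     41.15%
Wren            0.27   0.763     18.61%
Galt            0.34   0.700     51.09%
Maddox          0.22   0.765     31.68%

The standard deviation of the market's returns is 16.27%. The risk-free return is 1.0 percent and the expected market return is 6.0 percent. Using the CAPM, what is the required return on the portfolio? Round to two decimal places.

9.36%

β_Norwood = 0.842 × 41.15% / 16.27% = 2.1296
β_Wren = 0.763 × 18.61% / 16.27% = 0.8727
β_Galt = 0.700 × 51.09% / 16.27% = 2.1981
β_Maddox = 0.765 × 31.68% / 16.27% = 1.4896
β_P = Σ w_i β_i = 0.17×2.1296 + 0.27×0.8727 + 0.34×2.1981 + 0.22×1.4896 = 1.6727
MRP = 6.0% − 1.0% = 5.00%
E(R_P) = R_f + β_P × MRP = 1.0% + 1.6727 × 5.0% = 9.36%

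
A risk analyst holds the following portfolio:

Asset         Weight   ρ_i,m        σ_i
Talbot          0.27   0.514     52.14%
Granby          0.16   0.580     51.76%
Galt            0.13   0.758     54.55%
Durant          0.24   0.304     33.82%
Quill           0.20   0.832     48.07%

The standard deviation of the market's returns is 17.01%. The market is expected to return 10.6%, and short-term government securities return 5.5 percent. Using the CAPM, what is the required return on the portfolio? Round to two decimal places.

β_Talbot = 0.514 × 52.14% / 17.01% = 1.5755
β_Granby = 0.580 × 51.76% / 17.01% = 1.7649
β_Galt = 0.758 × 54.55% / 17.01% = 2.4309
β_Durant = 0.304 × 33.82% / 17.01% = 0.6044
β_Quill = 0.832 × 48.07% / 17.01% = 2.3512
β_P = Σ w_i β_i = 0.27×1.5755 + 0.16×1.7649 + 0.13×2.4309 + 0.24×0.6044 + 0.20×2.3512 = 1.6391
MRP = 10.6% − 5.5% = 5.10%
E(R_P) = R_f + β_P × MRP = 5.5% + 1.6391 × 5.1% = 13.86%

13.86%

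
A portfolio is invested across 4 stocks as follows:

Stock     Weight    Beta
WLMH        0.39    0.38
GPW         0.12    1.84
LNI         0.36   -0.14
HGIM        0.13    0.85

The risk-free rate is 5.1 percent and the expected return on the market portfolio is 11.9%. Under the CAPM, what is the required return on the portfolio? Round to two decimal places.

β_P = Σ w_i β_i = 0.39×0.38 + 0.12×1.84 + 0.36×-0.14 + 0.13×0.85 = 0.4291
MRP = 11.9% − 5.1% = 6.80%
E(R_P) = R_f + β_P × MRP = 5.1% + 0.4291 × 6.8% = 8.02%

8.02%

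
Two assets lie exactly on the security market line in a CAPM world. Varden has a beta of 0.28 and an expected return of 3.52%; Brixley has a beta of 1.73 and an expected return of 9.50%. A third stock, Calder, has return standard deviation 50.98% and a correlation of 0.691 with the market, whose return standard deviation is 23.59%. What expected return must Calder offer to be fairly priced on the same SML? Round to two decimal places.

8.52%

MRP = (9.50% − 3.52%) / (1.73 − 0.28) = 4.1241%
R_f = 3.52% − 0.28 × 4.1241% = 2.3653%
β_Calder = ρ·σ_i/σ_m = 0.691 × 50.98 / 23.59 = 1.4933
E(R_Calder) = R_f + β × MRP = 2.3653% + 1.4933 × 4.1241% = 8.52%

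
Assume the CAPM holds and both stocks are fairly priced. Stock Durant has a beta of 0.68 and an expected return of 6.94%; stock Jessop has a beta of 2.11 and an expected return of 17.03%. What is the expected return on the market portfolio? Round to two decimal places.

Both satisfy E(R) = R_f + β·MRP, so the slope of the SML is
MRP = (17.03% − 6.94%) / (2.11 − 0.68) = 10.09% / 1.43 = 7.0559%
R_f = E(R_Durant) − β_Durant·MRP = 6.94% − 0.68 × 7.0559% = 2.1420%
E(R_m) = R_f + MRP = 2.1420% + 7.0559% = 9.20%

9.20%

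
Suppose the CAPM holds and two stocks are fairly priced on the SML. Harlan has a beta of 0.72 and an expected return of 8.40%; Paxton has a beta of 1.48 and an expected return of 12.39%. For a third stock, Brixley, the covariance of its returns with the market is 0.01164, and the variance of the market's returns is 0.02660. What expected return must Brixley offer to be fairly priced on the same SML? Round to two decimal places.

MRP = (12.39% − 8.40%) / (1.48 − 0.72) = 5.2500%
R_f = 8.40% − 0.72 × 5.2500% = 4.6200%
β_Brixley = Cov / Var(R_m) = 0.01164 / 0.02660 = 0.4376
E(R_Brixley) = R_f + β × MRP = 4.6200% + 0.4376 × 5.2500% = 6.92%

6.92%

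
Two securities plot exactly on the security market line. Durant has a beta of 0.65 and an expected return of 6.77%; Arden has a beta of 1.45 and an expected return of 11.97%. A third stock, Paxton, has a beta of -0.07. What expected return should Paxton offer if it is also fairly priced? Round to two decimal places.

MRP (SML slope) = (11.97% − 6.77%) / (1.45 − 0.65) = 5.20% / 0.80 = 6.5000%
R_f (intercept) = 6.77% − 0.65 × 6.5000% = 2.5450%
E(R_Paxton) = R_f + β × MRP = 2.5450% + -0.07 × 6.5000% = 2.09%

2.09%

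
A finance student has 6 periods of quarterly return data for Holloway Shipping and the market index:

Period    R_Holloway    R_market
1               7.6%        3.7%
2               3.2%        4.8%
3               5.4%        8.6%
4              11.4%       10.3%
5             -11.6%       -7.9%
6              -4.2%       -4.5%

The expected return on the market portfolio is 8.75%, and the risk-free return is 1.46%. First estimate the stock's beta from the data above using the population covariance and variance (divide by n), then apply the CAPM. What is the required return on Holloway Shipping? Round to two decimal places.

9.49%

Mean R_i = (7.6 + 3.2 + 5.4 + 11.4 − 11.6 − 4.2) / 6 = 1.9667%
Mean R_m = (3.7 + 4.8 + 8.6 + 10.3 − 7.9 − 4.5) / 6 = 2.5000%
Σ(R_i − R̄_i)(R_m − R̄_m) = 288.3800  ⇒  Cov = 288.3800 / 6 = 48.0633
Σ(R_m − R̄_m)² = 261.9400  ⇒  Var(R_m) = 261.9400 / 6 = 43.6567
β = Cov / Var(R_m) = 48.0633 / 43.6567 = 1.1009
MRP = 8.75% − 1.46% = 7.29%
E(R) = R_f + β × MRP = 1.46% + 1.1009 × 7.29% = 9.49%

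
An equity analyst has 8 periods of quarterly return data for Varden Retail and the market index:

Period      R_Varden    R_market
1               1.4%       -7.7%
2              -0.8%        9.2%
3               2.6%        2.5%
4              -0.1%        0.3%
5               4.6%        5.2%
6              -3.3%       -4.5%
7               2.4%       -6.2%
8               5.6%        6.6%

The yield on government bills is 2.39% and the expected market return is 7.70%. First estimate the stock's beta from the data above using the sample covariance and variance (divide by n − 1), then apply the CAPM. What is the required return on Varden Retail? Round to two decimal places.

3.18%

Mean R_i = (1.4 − 0.8 + 2.6 − 0.1 + 4.6 − 3.3 + 2.4 + 5.6) / 8 = 1.5500%
Mean R_m = (-7.7 + 9.2 + 2.5 + 0.3 + 5.2 − 4.5 − 6.2 + 6.6) / 8 = 0.6750%
Σ(R_i − R̄_i)(R_m − R̄_m) = 40.8100  ⇒  Cov = 40.8100 / 7 = 5.8300
Σ(R_m − R̄_m)² = 275.9150  ⇒  Var(R_m) = 275.9150 / 7 = 39.4164
β = Cov / Var(R_m) = 5.8300 / 39.4164 = 0.1479
MRP = 7.70% − 2.39% = 5.31%
E(R) = R_f + β × MRP = 2.39% + 0.1479 × 5.31% = 3.18%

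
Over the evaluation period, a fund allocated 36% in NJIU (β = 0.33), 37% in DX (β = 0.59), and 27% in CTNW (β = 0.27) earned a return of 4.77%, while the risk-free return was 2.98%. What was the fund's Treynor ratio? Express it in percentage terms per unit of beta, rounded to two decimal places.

4.37%

β_P = 0.36×0.33 + 0.37×0.59 + 0.27×0.27 = 0.4100
Treynor = (R_P − R_f) / β_P = (4.77% − 2.98%) / 0.4100 = 1.79% / 0.4100 = 4.37%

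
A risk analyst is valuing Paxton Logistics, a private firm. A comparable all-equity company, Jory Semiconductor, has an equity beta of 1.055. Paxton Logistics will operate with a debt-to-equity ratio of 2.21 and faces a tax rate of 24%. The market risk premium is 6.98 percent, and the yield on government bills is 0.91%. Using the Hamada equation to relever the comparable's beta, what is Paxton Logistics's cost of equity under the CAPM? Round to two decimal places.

20.64%

β_L = β_U × [1 + (1 − t)(D/E)] = 1.055 × [1 + (1 − 0.24) × 2.21]
    = 1.055 × [1 + 0.76 × 2.21] = 1.055 × 2.6796 = 2.8270
E(R) = R_f + β_L × MRP = 0.91% + 2.8270 × 6.98% = 20.64%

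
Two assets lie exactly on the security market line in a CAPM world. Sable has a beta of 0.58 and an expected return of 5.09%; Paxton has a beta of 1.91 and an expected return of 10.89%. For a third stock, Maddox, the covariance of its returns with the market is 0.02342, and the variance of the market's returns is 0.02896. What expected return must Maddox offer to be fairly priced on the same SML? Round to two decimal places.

6.09%

MRP = (10.89% − 5.09%) / (1.91 − 0.58) = 4.3609%
R_f = 5.09% − 0.58 × 4.3609% = 2.5607%
β_Maddox = Cov / Var(R_m) = 0.02342 / 0.02896 = 0.8087
E(R_Maddox) = R_f + β × MRP = 2.5607% + 0.8087 × 4.3609% = 6.09%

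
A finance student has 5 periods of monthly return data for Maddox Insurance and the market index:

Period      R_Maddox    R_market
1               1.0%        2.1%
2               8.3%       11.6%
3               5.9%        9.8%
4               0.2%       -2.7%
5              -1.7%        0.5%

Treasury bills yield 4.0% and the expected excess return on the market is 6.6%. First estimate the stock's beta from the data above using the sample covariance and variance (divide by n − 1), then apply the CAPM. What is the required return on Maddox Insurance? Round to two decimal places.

8.19%

Mean R_i = (1.0 + 8.3 + 5.9 + 0.2 − 1.7) / 5 = 2.7400%
Mean R_m = (2.1 + 11.6 + 9.8 − 2.7 + 0.5) / 5 = 4.2600%
Σ(R_i − R̄_i)(R_m − R̄_m) = 96.4480  ⇒  Cov = 96.4480 / 4 = 24.1120
Σ(R_m − R̄_m)² = 151.8120  ⇒  Var(R_m) = 151.8120 / 4 = 37.9530
β = Cov / Var(R_m) = 24.1120 / 37.9530 = 0.6353
E(R) = R_f + β × MRP = 4.0% + 0.6353 × 6.6% = 8.19%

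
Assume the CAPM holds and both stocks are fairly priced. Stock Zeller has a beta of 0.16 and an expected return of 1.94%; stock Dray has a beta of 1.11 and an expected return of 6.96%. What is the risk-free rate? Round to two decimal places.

Both satisfy E(R) = R_f + β·MRP, so the slope of the SML is
MRP = (6.96% − 1.94%) / (1.11 − 0.16) = 5.02% / 0.95 = 5.2842%
R_f = E(R_Zeller) − β_Zeller·MRP = 1.94% − 0.16 × 5.2842% = 1.0945%

1.09%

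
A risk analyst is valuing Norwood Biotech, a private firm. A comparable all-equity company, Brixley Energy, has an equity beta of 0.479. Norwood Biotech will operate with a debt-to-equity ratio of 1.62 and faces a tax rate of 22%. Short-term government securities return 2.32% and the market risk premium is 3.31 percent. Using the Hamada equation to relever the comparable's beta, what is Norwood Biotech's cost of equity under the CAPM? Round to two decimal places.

5.91%

β_L = β_U × [1 + (1 − t)(D/E)] = 0.479 × [1 + (1 − 0.22) × 1.62]
    = 0.479 × [1 + 0.78 × 1.62] = 0.479 × 2.2636 = 1.0843
E(R) = R_f + β_L × MRP = 2.32% + 1.0843 × 3.31% = 5.91%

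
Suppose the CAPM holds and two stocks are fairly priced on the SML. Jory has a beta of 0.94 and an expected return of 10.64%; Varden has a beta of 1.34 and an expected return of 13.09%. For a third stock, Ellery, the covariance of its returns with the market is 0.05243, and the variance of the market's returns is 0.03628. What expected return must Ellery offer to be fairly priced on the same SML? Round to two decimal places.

MRP = (13.09% − 10.64%) / (1.34 − 0.94) = 6.1250%
R_f = 10.64% − 0.94 × 6.1250% = 4.8825%
β_Ellery = Cov / Var(R_m) = 0.05243 / 0.03628 = 1.4451
E(R_Ellery) = R_f + β × MRP = 4.8825% + 1.4451 × 6.1250% = 13.73%

13.73%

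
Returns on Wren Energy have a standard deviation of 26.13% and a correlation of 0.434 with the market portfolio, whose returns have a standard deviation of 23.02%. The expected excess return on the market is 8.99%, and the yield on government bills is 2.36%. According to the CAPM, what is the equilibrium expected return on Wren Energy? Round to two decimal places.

β = ρ × σ_i / σ_m = 0.434 × 26.13% / 23.02% = 0.4926
E(R) = 2.36% + 0.4926 × 8.99% = 6.79%

6.79%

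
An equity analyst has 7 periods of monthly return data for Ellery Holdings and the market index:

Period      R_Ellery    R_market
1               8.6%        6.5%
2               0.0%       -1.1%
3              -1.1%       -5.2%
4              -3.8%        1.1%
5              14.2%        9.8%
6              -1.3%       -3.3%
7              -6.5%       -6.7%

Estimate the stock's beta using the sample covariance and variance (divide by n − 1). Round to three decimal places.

1.087

Mean R_i = (8.6 + 0.0 − 1.1 − 3.8 + 14.2 − 1.3 − 6.5) / 7 = 1.4429%
Mean R_m = (6.5 − 1.1 − 5.2 + 1.1 + 9.8 − 3.3 − 6.7) / 7 = 0.1571%
Σ(R_i − R̄_i)(R_m − R̄_m) = 242.8529  ⇒  Cov = 242.8529 / 6 = 40.4755
Σ(R_m − R̄_m)² = 223.3571  ⇒  Var(R_m) = 223.3571 / 6 = 37.2262
β = Cov / Var(R_m) = 40.4755 / 37.2262 = 1.0873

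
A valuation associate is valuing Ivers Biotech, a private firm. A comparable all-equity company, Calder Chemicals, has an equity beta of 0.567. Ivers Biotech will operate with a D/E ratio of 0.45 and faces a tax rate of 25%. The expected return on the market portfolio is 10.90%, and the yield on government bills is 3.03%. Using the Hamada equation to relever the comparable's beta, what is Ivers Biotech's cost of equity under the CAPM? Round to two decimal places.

9.00%

β_L = β_U × [1 + (1 − t)(D/E)] = 0.567 × [1 + (1 − 0.25) × 0.45]
    = 0.567 × [1 + 0.75 × 0.45] = 0.567 × 1.3375 = 0.7584
MRP = 10.90% − 3.03% = 7.87%
E(R) = R_f + β_L × MRP = 3.03% + 0.7584 × 7.87% = 9.00%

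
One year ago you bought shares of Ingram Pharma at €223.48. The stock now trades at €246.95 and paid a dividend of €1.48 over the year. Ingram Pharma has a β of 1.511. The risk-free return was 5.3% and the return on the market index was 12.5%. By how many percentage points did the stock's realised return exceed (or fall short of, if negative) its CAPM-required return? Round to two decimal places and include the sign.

-5.01%

Realised HPR = (P1 + D1 − P0) / P0 = (246.95 + 1.48 − 223.48) / 223.48 = 24.95 / 223.48 = 11.1643%
MRP = 12.5% − 5.3% = 7.20%
CAPM required = R_f + β·MRP = 5.3% + 1.511 × 7.2% = 16.1792%
α = realised − required = 11.1643% − 16.1792% = -5.01%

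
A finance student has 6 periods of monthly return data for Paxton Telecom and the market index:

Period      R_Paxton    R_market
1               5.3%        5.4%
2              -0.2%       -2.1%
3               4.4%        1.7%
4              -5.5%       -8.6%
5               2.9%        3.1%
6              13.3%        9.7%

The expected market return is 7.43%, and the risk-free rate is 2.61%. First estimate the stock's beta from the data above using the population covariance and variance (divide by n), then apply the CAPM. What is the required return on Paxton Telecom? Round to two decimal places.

Mean R_i = (5.3 − 0.2 + 4.4 − 5.5 + 2.9 + 13.3) / 6 = 3.3667%
Mean R_m = (5.4 − 2.1 + 1.7 − 8.6 + 3.1 + 9.7) / 6 = 1.5333%
Σ(R_i − R̄_i)(R_m − R̄_m) = 190.8467  ⇒  Cov = 190.8467 / 6 = 31.8078
Σ(R_m − R̄_m)² = 200.0133  ⇒  Var(R_m) = 200.0133 / 6 = 33.3356
β = Cov / Var(R_m) = 31.8078 / 33.3356 = 0.9542
MRP = 7.43% − 2.61% = 4.82%
E(R) = R_f + β × MRP = 2.61% + 0.9542 × 4.82% = 7.21%

7.21%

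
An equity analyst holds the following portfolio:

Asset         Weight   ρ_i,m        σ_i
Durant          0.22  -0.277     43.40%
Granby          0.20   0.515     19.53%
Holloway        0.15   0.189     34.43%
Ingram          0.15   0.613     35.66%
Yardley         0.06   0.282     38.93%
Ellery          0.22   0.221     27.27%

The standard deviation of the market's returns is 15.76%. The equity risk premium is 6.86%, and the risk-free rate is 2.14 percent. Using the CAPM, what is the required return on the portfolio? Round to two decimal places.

β_Durant = -0.277 × 43.40% / 15.76% = -0.7628
β_Granby = 0.515 × 19.53% / 15.76% = 0.6382
β_Holloway = 0.189 × 34.43% / 15.76% = 0.4129
β_Ingram = 0.613 × 35.66% / 15.76% = 1.3870
β_Yardley = 0.282 × 38.93% / 15.76% = 0.6966
β_Ellery = 0.221 × 27.27% / 15.76% = 0.3824
β_P = Σ w_i β_i = 0.22×-0.7628 + 0.20×0.6382 + 0.15×0.4129 + 0.15×1.3870 + 0.06×0.6966 + 0.22×0.3824 = 0.3557
E(R_P) = R_f + β_P × MRP = 2.14% + 0.3557 × 6.86% = 4.58%

4.58%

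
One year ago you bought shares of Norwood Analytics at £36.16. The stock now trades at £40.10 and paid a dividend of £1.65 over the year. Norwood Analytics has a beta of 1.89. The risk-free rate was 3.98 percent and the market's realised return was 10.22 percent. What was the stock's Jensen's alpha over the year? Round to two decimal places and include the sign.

Realised HPR = (P1 + D1 − P0) / P0 = (40.10 + 1.65 − 36.16) / 36.16 = 5.59 / 36.16 = 15.4591%
MRP = 10.22% − 3.98% = 6.24%
CAPM required = R_f + β·MRP = 3.98% + 1.89 × 6.24% = 15.7736%
α = realised − required = 15.4591% − 15.7736% = -0.31%

-0.31%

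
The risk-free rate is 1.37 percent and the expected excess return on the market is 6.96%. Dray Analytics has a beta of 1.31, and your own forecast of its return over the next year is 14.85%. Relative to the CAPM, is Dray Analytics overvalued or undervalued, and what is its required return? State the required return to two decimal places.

Required return = R_f + β·MRP = 1.37% + 1.31 × 6.96% = 10.49%
Forecast 14.85% > required 10.49% → the stock plots above the SML → undervalued.

Undervalued; required return 10.49%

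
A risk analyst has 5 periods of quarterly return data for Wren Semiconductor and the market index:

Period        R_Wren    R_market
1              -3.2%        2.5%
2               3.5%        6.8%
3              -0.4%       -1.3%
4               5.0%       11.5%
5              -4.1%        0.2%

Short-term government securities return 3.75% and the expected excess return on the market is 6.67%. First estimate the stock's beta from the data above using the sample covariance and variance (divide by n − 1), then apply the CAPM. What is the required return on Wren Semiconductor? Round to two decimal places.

8.03%

Mean R_i = (-3.2 + 3.5 − 0.4 + 5.0 − 4.1) / 5 = 0.1600%
Mean R_m = (2.5 + 6.8 − 1.3 + 11.5 + 0.2) / 5 = 3.9400%
Σ(R_i − R̄_i)(R_m − R̄_m) = 69.8480  ⇒  Cov = 69.8480 / 4 = 17.4620
Σ(R_m − R̄_m)² = 108.8520  ⇒  Var(R_m) = 108.8520 / 4 = 27.2130
β = Cov / Var(R_m) = 17.4620 / 27.2130 = 0.6417
E(R) = R_f + β × MRP = 3.75% + 0.6417 × 6.67% = 8.03%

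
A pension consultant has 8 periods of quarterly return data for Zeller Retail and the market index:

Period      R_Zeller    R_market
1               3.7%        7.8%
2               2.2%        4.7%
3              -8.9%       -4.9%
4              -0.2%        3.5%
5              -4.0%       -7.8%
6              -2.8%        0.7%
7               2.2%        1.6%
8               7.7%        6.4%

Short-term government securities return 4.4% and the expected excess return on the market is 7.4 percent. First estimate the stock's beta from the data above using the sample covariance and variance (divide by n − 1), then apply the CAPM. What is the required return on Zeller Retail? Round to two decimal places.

Mean R_i = (3.7 + 2.2 − 8.9 − 0.2 − 4.0 − 2.8 + 2.2 + 7.7) / 8 = -0.0125%
Mean R_m = (7.8 + 4.7 − 4.9 + 3.5 − 7.8 + 0.7 + 1.6 + 6.4) / 8 = 1.5000%
Σ(R_i − R̄_i)(R_m − R̄_m) = 164.3000  ⇒  Cov = 164.3000 / 7 = 23.4714
Σ(R_m − R̄_m)² = 206.0400  ⇒  Var(R_m) = 206.0400 / 7 = 29.4343
β = Cov / Var(R_m) = 23.4714 / 29.4343 = 0.7974
E(R) = R_f + β × MRP = 4.4% + 0.7974 × 7.4% = 10.30%

10.30%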